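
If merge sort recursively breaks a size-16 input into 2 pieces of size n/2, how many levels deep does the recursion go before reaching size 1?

For divide and conquer with division factor 2:

Problem sizes at each level:
Level 0: 16
Level 1: 8
Level 2: 4
Level 3: 2
Level 4: 1

The root is level 0 and the size-1 base case is level 4 (the tree spans levels 0 through 4, i.e. 5 levels counting the root), so the depth is the number of divisions: log_2(16) = 4

The recursion tree depth is log_2(16) = 4. At each level, the problem size is divided by 2, so it takes 4 divisions to reduce to a base case of size 1. The algorithm makes 2 recursive calls at each level.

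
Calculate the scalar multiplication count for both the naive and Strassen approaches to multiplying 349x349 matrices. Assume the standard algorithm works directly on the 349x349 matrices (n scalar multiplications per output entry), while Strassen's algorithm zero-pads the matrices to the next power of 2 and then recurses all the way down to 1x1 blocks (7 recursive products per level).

Matrix multiplication for 349x349 matrices:

Strassen's algorithm requires power-of-2 dimensions. Pad 349x349 to 512x512 (next power of 2).

Standard algorithm: 349^3 = 42508549 multiplications
Strassen's algorithm: 7^(log2(512)) = 7^9 = 40353607 multiplications
Savings: 42508549 - 40353607 = 2154942 multiplications

Standard: 42508549 multiplications (349^3). Strassen: 40353607 multiplications (7^9, after padding to 512x512). Strassen reduces 8 recursive multiplications to 7 at each level.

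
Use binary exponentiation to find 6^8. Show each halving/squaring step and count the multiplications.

Computing 6^8 by squaring (build up from 6^1; each line after the first costs one multiplication):

6^1 = 6
6^2 = (6^1)^2 = 6^2 = 36
6^4 = (6^2)^2 = 36^2 = 1296
6^8 = (6^4)^2 = 1296^2 = 1679616

Result: 1679616
Multiplications needed: 3 (3 lines after 6^1)

6^8 = 1679616. Using exponentiation by squaring, this requires 3 multiplications. The key idea: if the exponent is even, square the half-power; if odd, multiply by the base once.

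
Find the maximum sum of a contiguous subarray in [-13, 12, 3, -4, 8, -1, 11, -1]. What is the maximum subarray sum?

Using Kadane's algorithm on [-13, 12, 3, -4, 8, -1, 11, -1]:

Scanning through the array:
Position 1 (value 12): max_ending_here = 12, max_so_far = 12
Position 2 (value 3): max_ending_here = 15, max_so_far = 15
Position 3 (value -4): max_ending_here = 11, max_so_far = 15
Position 4 (value 8): max_ending_here = 19, max_so_far = 19
Position 5 (value -1): max_ending_here = 18, max_so_far = 19
Position 6 (value 11): max_ending_here = 29, max_so_far = 29
Position 7 (value -1): max_ending_here = 28, max_so_far = 29

Maximum subarray: [12, 3, -4, 8, -1, 11]
Maximum sum: 29

The maximum subarray is [12, 3, -4, 8, -1, 11] with sum 29. This subarray runs from index 1 to index 6.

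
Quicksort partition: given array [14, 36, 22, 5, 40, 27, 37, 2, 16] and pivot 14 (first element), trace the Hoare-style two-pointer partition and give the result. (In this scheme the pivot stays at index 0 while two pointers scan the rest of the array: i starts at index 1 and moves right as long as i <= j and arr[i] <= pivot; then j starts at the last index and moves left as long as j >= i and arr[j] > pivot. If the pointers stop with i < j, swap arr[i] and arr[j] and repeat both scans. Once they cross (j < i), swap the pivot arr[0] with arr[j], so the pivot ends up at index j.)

Hoare-style two-pointer partition with pivot = 14:

Initial array: [14, 36, 22, 5, 40, 27, 37, 2, 16]

Pointers start at i = 1, j = 8.
i stops at index 1 (arr[1]=36 > 14), j stops at index 7 (arr[7]=2 <= 14): swap arr[1] and arr[7], array becomes [14, 2, 22, 5, 40, 27, 37, 36, 16]
i stops at index 2 (arr[2]=22 > 14), j stops at index 3 (arr[3]=5 <= 14): swap arr[2] and arr[3], array becomes [14, 2, 5, 22, 40, 27, 37, 36, 16]
i ends at 3, j ends at 2: the pointers have crossed (j < i), so scanning stops.

Swap pivot arr[0] with arr[2] to place pivot at position 2: [5, 2, 14, 22, 40, 27, 37, 36, 16]
Pivot position: 2

After partitioning with pivot 14, the array becomes [5, 2, 14, 22, 40, 27, 37, 36, 16]. The pivot is placed at index 2. All elements to the left of the pivot are <= 14, and all elements to the right are > 14.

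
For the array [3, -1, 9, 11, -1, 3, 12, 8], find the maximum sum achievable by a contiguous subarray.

Using Kadane's algorithm on [3, -1, 9, 11, -1, 3, 12, 8]:

Scanning through the array:
Position 1 (value -1): max_ending_here = 2, max_so_far = 3
Position 2 (value 9): max_ending_here = 11, max_so_far = 11
Position 3 (value 11): max_ending_here = 22, max_so_far = 22
Position 4 (value -1): max_ending_here = 21, max_so_far = 22
Position 5 (value 3): max_ending_here = 24, max_so_far = 24
Position 6 (value 12): max_ending_here = 36, max_so_far = 36
Position 7 (value 8): max_ending_here = 44, max_so_far = 44

Maximum subarray: [3, -1, 9, 11, -1, 3, 12, 8]
Maximum sum: 44

The maximum subarray is [3, -1, 9, 11, -1, 3, 12, 8] with sum 44. This subarray runs from index 0 to index 7.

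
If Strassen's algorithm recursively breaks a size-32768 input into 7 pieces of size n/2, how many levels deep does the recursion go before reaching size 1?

For divide and conquer with division factor 2:

Problem sizes at each level:
Level 0: 32768
Level 1: 16384
Level 2: 8192
Level 3: 4096
Level 4: 2048
Level 5: 1024
Level 6: 512
Level 7: 256
Level 8: 128
Level 9: 64
Level 10: 32
Level 11: 16
Level 12: 8
Level 13: 4
Level 14: 2
Level 15: 1

The root is level 0 and the size-1 base case is level 15 (the tree spans levels 0 through 15, i.e. 16 levels counting the root), so the depth is the number of divisions: log_2(32768) = 15

The recursion tree depth is log_2(32768) = 15. At each level, the problem size is divided by 2, so it takes 15 divisions to reduce to a base case of size 1. The algorithm makes 7 recursive calls at each level.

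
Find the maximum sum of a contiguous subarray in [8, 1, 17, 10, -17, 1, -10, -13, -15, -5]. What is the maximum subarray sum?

Using Kadane's algorithm on [8, 1, 17, 10, -17, 1, -10, -13, -15, -5]:

Scanning through the array:
Position 1 (value 1): max_ending_here = 9, max_so_far = 9
Position 2 (value 17): max_ending_here = 26, max_so_far = 26
Position 3 (value 10): max_ending_here = 36, max_so_far = 36
Position 4 (value -17): max_ending_here = 19, max_so_far = 36
Position 5 (value 1): max_ending_here = 20, max_so_far = 36
Position 6 (value -10): max_ending_here = 10, max_so_far = 36
Position 7 (value -13): max_ending_here = -3, max_so_far = 36
Position 8 (value -15): max_ending_here = -15, max_so_far = 36
Position 9 (value -5): max_ending_here = -5, max_so_far = 36

Maximum subarray: [8, 1, 17, 10]
Maximum sum: 36

The maximum subarray is [8, 1, 17, 10] with sum 36. This subarray runs from index 0 to index 3.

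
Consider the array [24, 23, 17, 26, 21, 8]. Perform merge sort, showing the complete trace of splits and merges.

Merge sort trace:

Split: [24, 23, 17, 26, 21, 8] -> [24, 23, 17] and [26, 21, 8]
  Split: [24, 23, 17] -> [24] and [23, 17]
    Split: [23, 17] -> [23] and [17]
    Merge: [23] + [17] -> [17, 23]
  Merge: [24] + [17, 23] -> [17, 23, 24]
  Split: [26, 21, 8] -> [26] and [21, 8]
    Split: [21, 8] -> [21] and [8]
    Merge: [21] + [8] -> [8, 21]
  Merge: [26] + [8, 21] -> [8, 21, 26]
Merge: [17, 23, 24] + [8, 21, 26] -> [8, 17, 21, 23, 24, 26]

Final sorted array: [8, 17, 21, 23, 24, 26]

The merge sort proceeds by recursively splitting the array and merging sorted halves.
After all merges, the sorted array is [8, 17, 21, 23, 24, 26].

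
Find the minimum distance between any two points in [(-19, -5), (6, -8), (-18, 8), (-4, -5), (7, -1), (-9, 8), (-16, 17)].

Computing all pairwise distances among 7 points:

d((-19, -5), (6, -8)) = 25.1794
d((-19, -5), (-18, 8)) = 13.0384
d((-19, -5), (-4, -5)) = 15.0
d((-19, -5), (7, -1)) = 26.3059
d((-19, -5), (-9, 8)) = 16.4012
d((-19, -5), (-16, 17)) = 22.2036
d((6, -8), (-18, 8)) = 28.8444
d((6, -8), (-4, -5)) = 10.4403
d((6, -8), (7, -1)) = 7.0711 <-- minimum
d((6, -8), (-9, 8)) = 21.9317
d((6, -8), (-16, 17)) = 33.3017
d((-18, 8), (-4, -5)) = 19.105
d((-18, 8), (7, -1)) = 26.5707
d((-18, 8), (-9, 8)) = 9.0
d((-18, 8), (-16, 17)) = 9.2195
d((-4, -5), (7, -1)) = 11.7047
d((-4, -5), (-9, 8)) = 13.9284
d((-4, -5), (-16, 17)) = 25.0599
d((7, -1), (-9, 8)) = 18.3576
d((7, -1), (-16, 17)) = 29.2062
d((-9, 8), (-16, 17)) = 11.4018

Closest pair: (6, -8) and (7, -1) with distance 7.0711

The closest pair is (6, -8) and (7, -1) with Euclidean distance 7.0711. For 7 points, brute-force pairwise comparison is shown above. For large n, the divide-and-conquer algorithm (sort by x, recurse on halves, check the dividing strip) achieves O(n log n).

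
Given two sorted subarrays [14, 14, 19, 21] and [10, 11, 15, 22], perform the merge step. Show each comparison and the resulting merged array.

Merging process:

Compare 14 vs 10: take 10 from right. Merged: [10]
Compare 14 vs 11: take 11 from right. Merged: [10, 11]
Compare 14 vs 15: take 14 from left. Merged: [10, 11, 14]
Compare 14 vs 15: take 14 from left. Merged: [10, 11, 14, 14]
Compare 19 vs 15: take 15 from right. Merged: [10, 11, 14, 14, 15]
Compare 19 vs 22: take 19 from left. Merged: [10, 11, 14, 14, 15, 19]
Compare 21 vs 22: take 21 from left. Merged: [10, 11, 14, 14, 15, 19, 21]
Append remaining from right: [22]. Merged: [10, 11, 14, 14, 15, 19, 21, 22]

Final merged array: [10, 11, 14, 14, 15, 19, 21, 22]
Total comparisons: 7

The merged array is [10, 11, 14, 14, 15, 19, 21, 22], requiring 7 comparisons. The merge step runs in O(n) time where n is the total number of elements.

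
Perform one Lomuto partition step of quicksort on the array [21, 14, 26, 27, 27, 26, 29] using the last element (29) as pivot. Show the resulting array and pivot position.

Lomuto partition with pivot = 29:

Initial array: [21, 14, 26, 27, 27, 26, 29]

arr[0]=21 <= 29: swap with position 0, array becomes [21, 14, 26, 27, 27, 26, 29]
arr[1]=14 <= 29: swap with position 1, array becomes [21, 14, 26, 27, 27, 26, 29]
arr[2]=26 <= 29: swap with position 2, array becomes [21, 14, 26, 27, 27, 26, 29]
arr[3]=27 <= 29: swap with position 3, array becomes [21, 14, 26, 27, 27, 26, 29]
arr[4]=27 <= 29: swap with position 4, array becomes [21, 14, 26, 27, 27, 26, 29]
arr[5]=26 <= 29: swap with position 5, array becomes [21, 14, 26, 27, 27, 26, 29]

Place pivot at position 6: [21, 14, 26, 27, 27, 26, 29]
Pivot position: 6

After partitioning with pivot 29, the array becomes [21, 14, 26, 27, 27, 26, 29]. The pivot is placed at index 6. All elements to the left of the pivot are <= 29, and all elements to the right are > 29.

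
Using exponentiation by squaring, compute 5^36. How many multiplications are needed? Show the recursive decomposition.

Computing 5^36 by squaring (build up from 5^1; each line after the first costs one multiplication):

5^1 = 5
5^2 = (5^1)^2 = 5^2 = 25
5^4 = (5^2)^2 = 25^2 = 625
5^8 = (5^4)^2 = 625^2 = 390625
5^9 = 5 * 5^8 = 5 * 390625 = 1953125
5^18 = (5^9)^2 = 1953125^2 = 3814697265625
5^36 = (5^18)^2 = 3814697265625^2 = 14551915228366851806640625

Result: 14551915228366851806640625
Multiplications needed: 6 (6 lines after 5^1)

5^36 = 14551915228366851806640625. Using exponentiation by squaring, this requires 6 multiplications. The key idea: if the exponent is even, square the half-power; if odd, multiply by the base once.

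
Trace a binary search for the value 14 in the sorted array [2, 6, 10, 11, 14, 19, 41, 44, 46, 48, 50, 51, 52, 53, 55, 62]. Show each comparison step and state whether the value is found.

Binary search for 14 in [2, 6, 10, 11, 14, 19, 41, 44, 46, 48, 50, 51, 52, 53, 55, 62]:

lo=0, hi=15, mid=7, arr[mid]=44 -> 44 > 14, search left half
lo=0, hi=6, mid=3, arr[mid]=11 -> 11 < 14, search right half
lo=4, hi=6, mid=5, arr[mid]=19 -> 19 > 14, search left half
lo=4, hi=4, mid=4, arr[mid]=14 -> Found target at index 4!

Binary search finds 14 at index 4 after 4 comparisons. The search repeatedly halves the search space by comparing with the middle element.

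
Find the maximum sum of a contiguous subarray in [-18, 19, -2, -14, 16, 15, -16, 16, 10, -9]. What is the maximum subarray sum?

Using Kadane's algorithm on [-18, 19, -2, -14, 16, 15, -16, 16, 10, -9]:

Scanning through the array:
Position 1 (value 19): max_ending_here = 19, max_so_far = 19
Position 2 (value -2): max_ending_here = 17, max_so_far = 19
Position 3 (value -14): max_ending_here = 3, max_so_far = 19
Position 4 (value 16): max_ending_here = 19, max_so_far = 19
Position 5 (value 15): max_ending_here = 34, max_so_far = 34
Position 6 (value -16): max_ending_here = 18, max_so_far = 34
Position 7 (value 16): max_ending_here = 34, max_so_far = 34
Position 8 (value 10): max_ending_here = 44, max_so_far = 44
Position 9 (value -9): max_ending_here = 35, max_so_far = 44

Maximum subarray: [19, -2, -14, 16, 15, -16, 16, 10]
Maximum sum: 44

The maximum subarray is [19, -2, -14, 16, 15, -16, 16, 10] with sum 44. This subarray runs from index 1 to index 8.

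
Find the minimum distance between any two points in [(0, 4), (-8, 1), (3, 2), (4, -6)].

Computing all pairwise distances among 4 points:

d((0, 4), (-8, 1)) = 8.544
d((0, 4), (3, 2)) = 3.6056 <-- minimum
d((0, 4), (4, -6)) = 10.7703
d((-8, 1), (3, 2)) = 11.0454
d((-8, 1), (4, -6)) = 13.8924
d((3, 2), (4, -6)) = 8.0623

Closest pair: (0, 4) and (3, 2) with distance 3.6056

The closest pair is (0, 4) and (3, 2) with Euclidean distance 3.6056. For 4 points, brute-force pairwise comparison is shown above. For large n, the divide-and-conquer algorithm (sort by x, recurse on halves, check the dividing strip) achieves O(n log n).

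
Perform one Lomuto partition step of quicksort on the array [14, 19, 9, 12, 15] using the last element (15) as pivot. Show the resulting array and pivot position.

Lomuto partition with pivot = 15:

Initial array: [14, 19, 9, 12, 15]

arr[0]=14 <= 15: swap with position 0, array becomes [14, 19, 9, 12, 15]
arr[1]=19 > 15: no swap
arr[2]=9 <= 15: swap with position 1, array becomes [14, 9, 19, 12, 15]
arr[3]=12 <= 15: swap with position 2, array becomes [14, 9, 12, 19, 15]

Place pivot at position 3: [14, 9, 12, 15, 19]
Pivot position: 3

After partitioning with pivot 15, the array becomes [14, 9, 12, 15, 19]. The pivot is placed at index 3. All elements to the left of the pivot are <= 15, and all elements to the right are > 15.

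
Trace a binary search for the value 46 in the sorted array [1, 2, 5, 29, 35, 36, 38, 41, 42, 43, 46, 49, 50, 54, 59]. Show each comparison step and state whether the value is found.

Binary search for 46 in [1, 2, 5, 29, 35, 36, 38, 41, 42, 43, 46, 49, 50, 54, 59]:

lo=0, hi=14, mid=7, arr[mid]=41 -> 41 < 46, search right half
lo=8, hi=14, mid=11, arr[mid]=49 -> 49 > 46, search left half
lo=8, hi=10, mid=9, arr[mid]=43 -> 43 < 46, search right half
lo=10, hi=10, mid=10, arr[mid]=46 -> Found target at index 10!

Binary search finds 46 at index 10 after 4 comparisons. The search repeatedly halves the search space by comparing with the middle element.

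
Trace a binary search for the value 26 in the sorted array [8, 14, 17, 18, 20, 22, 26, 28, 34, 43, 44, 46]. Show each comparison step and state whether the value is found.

Binary search for 26 in [8, 14, 17, 18, 20, 22, 26, 28, 34, 43, 44, 46]:

lo=0, hi=11, mid=5, arr[mid]=22 -> 22 < 26, search right half
lo=6, hi=11, mid=8, arr[mid]=34 -> 34 > 26, search left half
lo=6, hi=7, mid=6, arr[mid]=26 -> Found target at index 6!

Binary search finds 26 at index 6 after 3 comparisons. The search repeatedly halves the search space by comparing with the middle element.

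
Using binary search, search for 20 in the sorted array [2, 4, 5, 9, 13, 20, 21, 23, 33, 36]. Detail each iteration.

Binary search for 20 in [2, 4, 5, 9, 13, 20, 21, 23, 33, 36]:

lo=0, hi=9, mid=4, arr[mid]=13 -> 13 < 20, search right half
lo=5, hi=9, mid=7, arr[mid]=23 -> 23 > 20, search left half
lo=5, hi=6, mid=5, arr[mid]=20 -> Found target at index 5!

Binary search finds 20 at index 5 after 3 comparisons. The search repeatedly halves the search space by comparing with the middle element.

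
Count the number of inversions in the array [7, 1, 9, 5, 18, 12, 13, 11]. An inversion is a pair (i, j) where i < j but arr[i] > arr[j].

Finding inversions in [7, 1, 9, 5, 18, 12, 13, 11]:

(0, 1): arr[0]=7 > arr[1]=1
(0, 3): arr[0]=7 > arr[3]=5
(2, 3): arr[2]=9 > arr[3]=5
(4, 5): arr[4]=18 > arr[5]=12
(4, 6): arr[4]=18 > arr[6]=13
(4, 7): arr[4]=18 > arr[7]=11
(5, 7): arr[5]=12 > arr[7]=11
(6, 7): arr[6]=13 > arr[7]=11

Total inversions: 8

The array has 8 inversion(s): (0,1), (0,3), (2,3), (4,5), (4,6), (4,7), (5,7), (6,7). Each pair (i,j) satisfies i < j and arr[i] > arr[j].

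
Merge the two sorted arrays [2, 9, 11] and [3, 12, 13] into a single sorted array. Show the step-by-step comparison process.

Merging process:

Compare 2 vs 3: take 2 from left. Merged: [2]
Compare 9 vs 3: take 3 from right. Merged: [2, 3]
Compare 9 vs 12: take 9 from left. Merged: [2, 3, 9]
Compare 11 vs 12: take 11 from left. Merged: [2, 3, 9, 11]
Append remaining from right: [12, 13]. Merged: [2, 3, 9, 11, 12, 13]

Final merged array: [2, 3, 9, 11, 12, 13]
Total comparisons: 4

The merged array is [2, 3, 9, 11, 12, 13], requiring 4 comparisons. The merge step runs in O(n) time where n is the total number of elements.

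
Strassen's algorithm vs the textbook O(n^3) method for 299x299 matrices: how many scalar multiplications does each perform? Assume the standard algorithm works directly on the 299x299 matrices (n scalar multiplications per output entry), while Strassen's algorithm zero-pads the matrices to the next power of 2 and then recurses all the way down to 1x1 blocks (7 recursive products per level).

Matrix multiplication for 299x299 matrices:

Strassen's algorithm requires power-of-2 dimensions. Pad 299x299 to 512x512 (next power of 2).

Standard algorithm: 299^3 = 26730899 multiplications
Strassen's algorithm: 7^(log2(512)) = 7^9 = 40353607 multiplications
Difference: 26730899 - 40353607 = -13622708 (Strassen uses MORE here due to padding overhead — for small or just-over-power-of-2 n, padding can outweigh the per-level savings)

Standard: 26730899 multiplications (299^3). Strassen: 40353607 multiplications (7^9, after padding to 512x512). Strassen reduces 8 recursive multiplications to 7 at each level.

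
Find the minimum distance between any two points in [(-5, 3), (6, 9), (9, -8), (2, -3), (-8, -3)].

Computing all pairwise distances among 5 points:

d((-5, 3), (6, 9)) = 12.53
d((-5, 3), (9, -8)) = 17.8045
d((-5, 3), (2, -3)) = 9.2195
d((-5, 3), (-8, -3)) = 6.7082 <-- minimum
d((6, 9), (9, -8)) = 17.2627
d((6, 9), (2, -3)) = 12.6491
d((6, 9), (-8, -3)) = 18.4391
d((9, -8), (2, -3)) = 8.6023
d((9, -8), (-8, -3)) = 17.72
d((2, -3), (-8, -3)) = 10.0

Closest pair: (-5, 3) and (-8, -3) with distance 6.7082

The closest pair is (-5, 3) and (-8, -3) with Euclidean distance 6.7082. For 5 points, brute-force pairwise comparison is shown above. For large n, the divide-and-conquer algorithm (sort by x, recurse on halves, check the dividing strip) achieves O(n log n).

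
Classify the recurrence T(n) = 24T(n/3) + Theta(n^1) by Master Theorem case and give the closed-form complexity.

Master Theorem for T(n) = 24T(n/3) + O(n^1):

a = 24, b = 3, c = 1
log_b(a) = log_3(24) = 2.8928

Case 1: c = 1 < log_3(24) = 2.8928
T(n) = O(n^(log_3 24))

For T(n) = 24T(n/3) + O(n^1): log_3(24) = 2.8928. This is Case 1 of the Master Theorem (c < log_b(a), work dominated by leaves), giving O(n^(log_3 24)).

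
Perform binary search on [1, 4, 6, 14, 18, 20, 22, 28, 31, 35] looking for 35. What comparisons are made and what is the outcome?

Binary search for 35 in [1, 4, 6, 14, 18, 20, 22, 28, 31, 35]:

lo=0, hi=9, mid=4, arr[mid]=18 -> 18 < 35, search right half
lo=5, hi=9, mid=7, arr[mid]=28 -> 28 < 35, search right half
lo=8, hi=9, mid=8, arr[mid]=31 -> 31 < 35, search right half
lo=9, hi=9, mid=9, arr[mid]=35 -> Found target at index 9!

Binary search finds 35 at index 9 after 4 comparisons. The search repeatedly halves the search space by comparing with the middle element.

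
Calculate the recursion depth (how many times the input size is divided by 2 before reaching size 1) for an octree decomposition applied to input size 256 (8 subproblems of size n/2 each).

For divide and conquer with division factor 2:

Problem sizes at each level:
Level 0: 256
Level 1: 128
Level 2: 64
Level 3: 32
Level 4: 16
Level 5: 8
Level 6: 4
Level 7: 2
Level 8: 1

The root is level 0 and the size-1 base case is level 8 (the tree spans levels 0 through 8, i.e. 9 levels counting the root), so the depth is the number of divisions: log_2(256) = 8

The recursion tree depth is log_2(256) = 8. At each level, the problem size is divided by 2, so it takes 8 divisions to reduce to a base case of size 1. The algorithm makes 8 recursive calls at each level.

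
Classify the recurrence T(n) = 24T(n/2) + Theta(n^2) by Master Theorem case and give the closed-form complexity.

Master Theorem for T(n) = 24T(n/2) + O(n^2):

a = 24, b = 2, c = 2
log_b(a) = log_2(24) = 4.5850

Case 1: c = 2 < log_2(24) = 4.5850
T(n) = O(n^(log_2 24))

For T(n) = 24T(n/2) + O(n^2): log_2(24) = 4.5850. This is Case 1 of the Master Theorem (c < log_b(a), work dominated by leaves), giving O(n^(log_2 24)).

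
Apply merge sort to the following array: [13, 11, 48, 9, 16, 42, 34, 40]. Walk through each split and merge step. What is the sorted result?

Merge sort trace:

Split: [13, 11, 48, 9, 16, 42, 34, 40] -> [13, 11, 48, 9] and [16, 42, 34, 40]
  Split: [13, 11, 48, 9] -> [13, 11] and [48, 9]
    Split: [13, 11] -> [13] and [11]
    Merge: [13] + [11] -> [11, 13]
    Split: [48, 9] -> [48] and [9]
    Merge: [48] + [9] -> [9, 48]
  Merge: [11, 13] + [9, 48] -> [9, 11, 13, 48]
  Split: [16, 42, 34, 40] -> [16, 42] and [34, 40]
    Split: [16, 42] -> [16] and [42]
    Merge: [16] + [42] -> [16, 42]
    Split: [34, 40] -> [34] and [40]
    Merge: [34] + [40] -> [34, 40]
  Merge: [16, 42] + [34, 40] -> [16, 34, 40, 42]
Merge: [9, 11, 13, 48] + [16, 34, 40, 42] -> [9, 11, 13, 16, 34, 40, 42, 48]

Final sorted array: [9, 11, 13, 16, 34, 40, 42, 48]

The merge sort proceeds by recursively splitting the array and merging sorted halves.
After all merges, the sorted array is [9, 11, 13, 16, 34, 40, 42, 48].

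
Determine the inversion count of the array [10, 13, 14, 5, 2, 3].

Finding inversions in [10, 13, 14, 5, 2, 3]:

(0, 3): arr[0]=10 > arr[3]=5
(0, 4): arr[0]=10 > arr[4]=2
(0, 5): arr[0]=10 > arr[5]=3
(1, 3): arr[1]=13 > arr[3]=5
(1, 4): arr[1]=13 > arr[4]=2
(1, 5): arr[1]=13 > arr[5]=3
(2, 3): arr[2]=14 > arr[3]=5
(2, 4): arr[2]=14 > arr[4]=2
(2, 5): arr[2]=14 > arr[5]=3
(3, 4): arr[3]=5 > arr[4]=2
(3, 5): arr[3]=5 > arr[5]=3

Total inversions: 11

The array has 11 inversion(s): (0,3), (0,4), (0,5), (1,3), (1,4), (1,5), (2,3), (2,4), (2,5), (3,4), (3,5). Each pair (i,j) satisfies i < j and arr[i] > arr[j].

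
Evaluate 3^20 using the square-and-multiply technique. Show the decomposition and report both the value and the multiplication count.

Computing 3^20 by squaring (build up from 3^1; each line after the first costs one multiplication):

3^1 = 3
3^2 = (3^1)^2 = 3^2 = 9
3^4 = (3^2)^2 = 9^2 = 81
3^5 = 3 * 3^4 = 3 * 81 = 243
3^10 = (3^5)^2 = 243^2 = 59049
3^20 = (3^10)^2 = 59049^2 = 3486784401

Result: 3486784401
Multiplications needed: 5 (5 lines after 3^1)

3^20 = 3486784401. Using exponentiation by squaring, this requires 5 multiplications. The key idea: if the exponent is even, square the half-power; if odd, multiply by the base once.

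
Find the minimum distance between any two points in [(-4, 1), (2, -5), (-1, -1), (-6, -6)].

Computing all pairwise distances among 4 points:

d((-4, 1), (2, -5)) = 8.4853
d((-4, 1), (-1, -1)) = 3.6056 <-- minimum
d((-4, 1), (-6, -6)) = 7.2801
d((2, -5), (-1, -1)) = 5.0
d((2, -5), (-6, -6)) = 8.0623
d((-1, -1), (-6, -6)) = 7.0711

Closest pair: (-4, 1) and (-1, -1) with distance 3.6056

The closest pair is (-4, 1) and (-1, -1) with Euclidean distance 3.6056. For 4 points, brute-force pairwise comparison is shown above. For large n, the divide-and-conquer algorithm (sort by x, recurse on halves, check the dividing strip) achieves O(n log n).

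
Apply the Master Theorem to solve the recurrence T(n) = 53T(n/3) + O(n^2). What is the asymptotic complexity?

Master Theorem for T(n) = 53T(n/3) + O(n^2):

a = 53, b = 3, c = 2
log_b(a) = log_3(53) = 3.6139

Case 1: c = 2 < log_3(53) = 3.6139
T(n) = O(n^(log_3 53))

For T(n) = 53T(n/3) + O(n^2): log_3(53) = 3.6139. This is Case 1 of the Master Theorem (c < log_b(a), work dominated by leaves), giving O(n^(log_3 53)).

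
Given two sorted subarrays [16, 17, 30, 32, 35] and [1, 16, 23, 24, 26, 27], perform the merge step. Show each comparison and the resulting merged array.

Merging process:

Compare 16 vs 1: take 1 from right. Merged: [1]
Compare 16 vs 16: take 16 from left. Merged: [1, 16]
Compare 17 vs 16: take 16 from right. Merged: [1, 16, 16]
Compare 17 vs 23: take 17 from left. Merged: [1, 16, 16, 17]
Compare 30 vs 23: take 23 from right. Merged: [1, 16, 16, 17, 23]
Compare 30 vs 24: take 24 from right. Merged: [1, 16, 16, 17, 23, 24]
Compare 30 vs 26: take 26 from right. Merged: [1, 16, 16, 17, 23, 24, 26]
Compare 30 vs 27: take 27 from right. Merged: [1, 16, 16, 17, 23, 24, 26, 27]
Append remaining from left: [30, 32, 35]. Merged: [1, 16, 16, 17, 23, 24, 26, 27, 30, 32, 35]

Final merged array: [1, 16, 16, 17, 23, 24, 26, 27, 30, 32, 35]
Total comparisons: 8

The merged array is [1, 16, 16, 17, 23, 24, 26, 27, 30, 32, 35], requiring 8 comparisons. The merge step runs in O(n) time where n is the total number of elements.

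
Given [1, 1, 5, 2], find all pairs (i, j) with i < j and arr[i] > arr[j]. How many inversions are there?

Finding inversions in [1, 1, 5, 2]:

(2, 3): arr[2]=5 > arr[3]=2

Total inversions: 1

The array has 1 inversion(s): (2,3). Each pair (i,j) satisfies i < j and arr[i] > arr[j].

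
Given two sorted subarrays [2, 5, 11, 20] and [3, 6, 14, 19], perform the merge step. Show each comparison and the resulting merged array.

Merging process:

Compare 2 vs 3: take 2 from left. Merged: [2]
Compare 5 vs 3: take 3 from right. Merged: [2, 3]
Compare 5 vs 6: take 5 from left. Merged: [2, 3, 5]
Compare 11 vs 6: take 6 from right. Merged: [2, 3, 5, 6]
Compare 11 vs 14: take 11 from left. Merged: [2, 3, 5, 6, 11]
Compare 20 vs 14: take 14 from right. Merged: [2, 3, 5, 6, 11, 14]
Compare 20 vs 19: take 19 from right. Merged: [2, 3, 5, 6, 11, 14, 19]
Append remaining from left: [20]. Merged: [2, 3, 5, 6, 11, 14, 19, 20]

Final merged array: [2, 3, 5, 6, 11, 14, 19, 20]
Total comparisons: 7

The merged array is [2, 3, 5, 6, 11, 14, 19, 20], requiring 7 comparisons. The merge step runs in O(n) time where n is the total number of elements.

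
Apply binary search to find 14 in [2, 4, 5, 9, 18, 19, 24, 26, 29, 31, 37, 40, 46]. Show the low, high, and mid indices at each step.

Binary search for 14 in [2, 4, 5, 9, 18, 19, 24, 26, 29, 31, 37, 40, 46]:

lo=0, hi=12, mid=6, arr[mid]=24 -> 24 > 14, search left half
lo=0, hi=5, mid=2, arr[mid]=5 -> 5 < 14, search right half
lo=3, hi=5, mid=4, arr[mid]=18 -> 18 > 14, search left half
lo=3, hi=3, mid=3, arr[mid]=9 -> 9 < 14, search right half
lo=4 > hi=3, target 14 not found

Binary search determines that 14 is not in the array after 4 comparisons. The search space was exhausted without finding the target.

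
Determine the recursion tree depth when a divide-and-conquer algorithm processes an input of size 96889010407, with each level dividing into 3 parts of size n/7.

For divide and conquer with division factor 7:

Problem sizes at each level:
Level 0: 96889010407
Level 1: 13841287201
Level 2: 1977326743
Level 3: 282475249
Level 4: 40353607
Level 5: 5764801
Level 6: 823543
Level 7: 117649
Level 8: 16807
Level 9: 2401
Level 10: 343
Level 11: 49
Level 12: 7
Level 13: 1

The root is level 0 and the size-1 base case is level 13 (the tree spans levels 0 through 13, i.e. 14 levels counting the root), so the depth is the number of divisions: log_7(96889010407) = 13

The recursion tree depth is log_7(96889010407) = 13. At each level, the problem size is divided by 7, so it takes 13 divisions to reduce to a base case of size 1. The algorithm makes 3 recursive calls at each level.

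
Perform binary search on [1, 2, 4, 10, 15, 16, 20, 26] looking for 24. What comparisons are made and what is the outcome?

Binary search for 24 in [1, 2, 4, 10, 15, 16, 20, 26]:

lo=0, hi=7, mid=3, arr[mid]=10 -> 10 < 24, search right half
lo=4, hi=7, mid=5, arr[mid]=16 -> 16 < 24, search right half
lo=6, hi=7, mid=6, arr[mid]=20 -> 20 < 24, search right half
lo=7, hi=7, mid=7, arr[mid]=26 -> 26 > 24, search left half
lo=7 > hi=6, target 24 not found

Binary search determines that 24 is not in the array after 4 comparisons. The search space was exhausted without finding the target.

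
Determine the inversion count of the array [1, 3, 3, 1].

Finding inversions in [1, 3, 3, 1]:

(1, 3): arr[1]=3 > arr[3]=1
(2, 3): arr[2]=3 > arr[3]=1

Total inversions: 2

The array has 2 inversion(s): (1,3), (2,3). Each pair (i,j) satisfies i < j and arr[i] > arr[j].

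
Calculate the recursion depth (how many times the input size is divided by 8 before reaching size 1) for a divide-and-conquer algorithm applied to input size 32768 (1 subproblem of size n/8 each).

For divide and conquer with division factor 8:

Problem sizes at each level:
Level 0: 32768
Level 1: 4096
Level 2: 512
Level 3: 64
Level 4: 8
Level 5: 1

The root is level 0 and the size-1 base case is level 5 (the tree spans levels 0 through 5, i.e. 6 levels counting the root), so the depth is the number of divisions: log_8(32768) = 5

The recursion tree depth is log_8(32768) = 5. At each level, the problem size is divided by 8, so it takes 5 divisions to reduce to a base case of size 1. The algorithm makes 1 recursive call at each level.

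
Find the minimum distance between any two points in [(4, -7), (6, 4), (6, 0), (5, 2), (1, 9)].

Computing all pairwise distances among 5 points:

d((4, -7), (6, 4)) = 11.1803
d((4, -7), (6, 0)) = 7.2801
d((4, -7), (5, 2)) = 9.0554
d((4, -7), (1, 9)) = 16.2788
d((6, 4), (6, 0)) = 4.0
d((6, 4), (5, 2)) = 2.2361 <-- minimum
d((6, 4), (1, 9)) = 7.0711
d((6, 0), (5, 2)) = 2.2361 <-- minimum
d((6, 0), (1, 9)) = 10.2956
d((5, 2), (1, 9)) = 8.0623

Minimum distance: 2.2361 (tie among 2 pairs: (6, 4) and (5, 2); (6, 0) and (5, 2))

The minimum Euclidean distance is 2.2361. There is a tie: 2 pairs achieve this minimum — (6, 4) and (5, 2); (6, 0) and (5, 2). Any of these is a valid closest pair. For 5 points, brute-force pairwise comparison is shown above. For large n, the divide-and-conquer algorithm (sort by x, recurse on halves, check the dividing strip) achieves O(n log n).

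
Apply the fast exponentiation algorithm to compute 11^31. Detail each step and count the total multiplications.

Computing 11^31 by squaring (build up from 11^1; each line after the first costs one multiplication):

11^1 = 11
11^2 = (11^1)^2 = 11^2 = 121
11^3 = 11 * 11^2 = 11 * 121 = 1331
11^6 = (11^3)^2 = 1331^2 = 1771561
11^7 = 11 * 11^6 = 11 * 1771561 = 19487171
11^14 = (11^7)^2 = 19487171^2 = 379749833583241
11^15 = 11 * 11^14 = 11 * 379749833583241 = 4177248169415651
11^30 = (11^15)^2 = 4177248169415651^2 = 17449402268886407318558803753801
11^31 = 11 * 11^30 = 11 * 17449402268886407318558803753801 = 191943424957750480504146841291811

Result: 191943424957750480504146841291811
Multiplications needed: 8 (8 lines after 11^1)

11^31 = 191943424957750480504146841291811. Using exponentiation by squaring, this requires 8 multiplications. The key idea: if the exponent is even, square the half-power; if odd, multiply by the base once.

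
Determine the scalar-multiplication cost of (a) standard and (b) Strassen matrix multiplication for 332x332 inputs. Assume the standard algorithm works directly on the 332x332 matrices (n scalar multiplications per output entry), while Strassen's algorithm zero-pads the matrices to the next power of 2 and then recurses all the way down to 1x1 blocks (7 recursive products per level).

Matrix multiplication for 332x332 matrices:

Strassen's algorithm requires power-of-2 dimensions. Pad 332x332 to 512x512 (next power of 2).

Standard algorithm: 332^3 = 36594368 multiplications
Strassen's algorithm: 7^(log2(512)) = 7^9 = 40353607 multiplications
Difference: 36594368 - 40353607 = -3759239 (Strassen uses MORE here due to padding overhead — for small or just-over-power-of-2 n, padding can outweigh the per-level savings)

Standard: 36594368 multiplications (332^3). Strassen: 40353607 multiplications (7^9, after padding to 512x512). Strassen reduces 8 recursive multiplications to 7 at each level.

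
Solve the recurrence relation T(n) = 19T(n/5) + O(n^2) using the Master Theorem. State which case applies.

Master Theorem for T(n) = 19T(n/5) + O(n^2):

a = 19, b = 5, c = 2
log_b(a) = log_5(19) = 1.8295

Case 3: c = 2 > log_5(19) = 1.8295
T(n) = O(n^2) = O(n^2)

For T(n) = 19T(n/5) + O(n^2): log_5(19) = 1.8295. This is Case 3 of the Master Theorem (c > log_b(a), work dominated by root), giving O(n^2).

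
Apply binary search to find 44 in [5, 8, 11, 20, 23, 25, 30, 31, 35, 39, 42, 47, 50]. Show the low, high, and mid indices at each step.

Binary search for 44 in [5, 8, 11, 20, 23, 25, 30, 31, 35, 39, 42, 47, 50]:

lo=0, hi=12, mid=6, arr[mid]=30 -> 30 < 44, search right half
lo=7, hi=12, mid=9, arr[mid]=39 -> 39 < 44, search right half
lo=10, hi=12, mid=11, arr[mid]=47 -> 47 > 44, search left half
lo=10, hi=10, mid=10, arr[mid]=42 -> 42 < 44, search right half
lo=11 > hi=10, target 44 not found

Binary search determines that 44 is not in the array after 4 comparisons. The search space was exhausted without finding the target.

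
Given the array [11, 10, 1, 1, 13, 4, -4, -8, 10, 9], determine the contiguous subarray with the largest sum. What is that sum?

Using Kadane's algorithm on [11, 10, 1, 1, 13, 4, -4, -8, 10, 9]:

Scanning through the array:
Position 1 (value 10): max_ending_here = 21, max_so_far = 21
Position 2 (value 1): max_ending_here = 22, max_so_far = 22
Position 3 (value 1): max_ending_here = 23, max_so_far = 23
Position 4 (value 13): max_ending_here = 36, max_so_far = 36
Position 5 (value 4): max_ending_here = 40, max_so_far = 40
Position 6 (value -4): max_ending_here = 36, max_so_far = 40
Position 7 (value -8): max_ending_here = 28, max_so_far = 40
Position 8 (value 10): max_ending_here = 38, max_so_far = 40
Position 9 (value 9): max_ending_here = 47, max_so_far = 47

Maximum subarray: [11, 10, 1, 1, 13, 4, -4, -8, 10, 9]
Maximum sum: 47

The maximum subarray is [11, 10, 1, 1, 13, 4, -4, -8, 10, 9] with sum 47. This subarray runs from index 0 to index 9.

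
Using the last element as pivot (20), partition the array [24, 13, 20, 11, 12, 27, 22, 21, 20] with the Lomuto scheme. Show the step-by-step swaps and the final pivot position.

Lomuto partition with pivot = 20:

Initial array: [24, 13, 20, 11, 12, 27, 22, 21, 20]

arr[0]=24 > 20: no swap
arr[1]=13 <= 20: swap with position 0, array becomes [13, 24, 20, 11, 12, 27, 22, 21, 20]
arr[2]=20 <= 20: swap with position 1, array becomes [13, 20, 24, 11, 12, 27, 22, 21, 20]
arr[3]=11 <= 20: swap with position 2, array becomes [13, 20, 11, 24, 12, 27, 22, 21, 20]
arr[4]=12 <= 20: swap with position 3, array becomes [13, 20, 11, 12, 24, 27, 22, 21, 20]
arr[5]=27 > 20: no swap
arr[6]=22 > 20: no swap
arr[7]=21 > 20: no swap

Place pivot at position 4: [13, 20, 11, 12, 20, 27, 22, 21, 24]
Pivot position: 4

After partitioning with pivot 20, the array becomes [13, 20, 11, 12, 20, 27, 22, 21, 24]. The pivot is placed at index 4. All elements to the left of the pivot are <= 20, and all elements to the right are > 20.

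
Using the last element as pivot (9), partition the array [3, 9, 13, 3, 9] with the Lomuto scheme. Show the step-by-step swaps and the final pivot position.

Lomuto partition with pivot = 9:

Initial array: [3, 9, 13, 3, 9]

arr[0]=3 <= 9: swap with position 0, array becomes [3, 9, 13, 3, 9]
arr[1]=9 <= 9: swap with position 1, array becomes [3, 9, 13, 3, 9]
arr[2]=13 > 9: no swap
arr[3]=3 <= 9: swap with position 2, array becomes [3, 9, 3, 13, 9]

Place pivot at position 3: [3, 9, 3, 9, 13]
Pivot position: 3

After partitioning with pivot 9, the array becomes [3, 9, 3, 9, 13]. The pivot is placed at index 3. All elements to the left of the pivot are <= 9, and all elements to the right are > 9.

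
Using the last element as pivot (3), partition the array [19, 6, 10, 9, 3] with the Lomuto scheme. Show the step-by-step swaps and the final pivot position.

Lomuto partition with pivot = 3:

Initial array: [19, 6, 10, 9, 3]

arr[0]=19 > 3: no swap
arr[1]=6 > 3: no swap
arr[2]=10 > 3: no swap
arr[3]=9 > 3: no swap

Place pivot at position 0: [3, 6, 10, 9, 19]
Pivot position: 0

After partitioning with pivot 3, the array becomes [3, 6, 10, 9, 19]. The pivot is placed at index 0. All elements to the left of the pivot are <= 3, and all elements to the right are > 3.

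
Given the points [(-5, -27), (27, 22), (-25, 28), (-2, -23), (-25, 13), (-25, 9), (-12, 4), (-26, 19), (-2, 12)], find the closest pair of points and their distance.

Computing all pairwise distances among 9 points:

d((-5, -27), (27, 22)) = 58.5235
d((-5, -27), (-25, 28)) = 58.5235
d((-5, -27), (-2, -23)) = 5.0
d((-5, -27), (-25, 13)) = 44.7214
d((-5, -27), (-25, 9)) = 41.1825
d((-5, -27), (-12, 4)) = 31.7805
d((-5, -27), (-26, 19)) = 50.5668
d((-5, -27), (-2, 12)) = 39.1152
d((27, 22), (-25, 28)) = 52.345
d((27, 22), (-2, -23)) = 53.535
d((27, 22), (-25, 13)) = 52.7731
d((27, 22), (-25, 9)) = 53.6004
d((27, 22), (-12, 4)) = 42.9535
d((27, 22), (-26, 19)) = 53.0848
d((27, 22), (-2, 12)) = 30.6757
d((-25, 28), (-2, -23)) = 55.9464
d((-25, 28), (-25, 13)) = 15.0
d((-25, 28), (-25, 9)) = 19.0
d((-25, 28), (-12, 4)) = 27.2947
d((-25, 28), (-26, 19)) = 9.0554
d((-25, 28), (-2, 12)) = 28.0179
d((-2, -23), (-25, 13)) = 42.72
d((-2, -23), (-25, 9)) = 39.4081
d((-2, -23), (-12, 4)) = 28.7924
d((-2, -23), (-26, 19)) = 48.3735
d((-2, -23), (-2, 12)) = 35.0
d((-25, 13), (-25, 9)) = 4.0 <-- minimum
d((-25, 13), (-12, 4)) = 15.8114
d((-25, 13), (-26, 19)) = 6.0828
d((-25, 13), (-2, 12)) = 23.0217
d((-25, 9), (-12, 4)) = 13.9284
d((-25, 9), (-26, 19)) = 10.0499
d((-25, 9), (-2, 12)) = 23.1948
d((-12, 4), (-26, 19)) = 20.5183
d((-12, 4), (-2, 12)) = 12.8062
d((-26, 19), (-2, 12)) = 25.0

Closest pair: (-25, 13) and (-25, 9) with distance 4.0

The closest pair is (-25, 13) and (-25, 9) with Euclidean distance 4.0. For 9 points, brute-force pairwise comparison is shown above. For large n, the divide-and-conquer algorithm (sort by x, recurse on halves, check the dividing strip) achieves O(n log n).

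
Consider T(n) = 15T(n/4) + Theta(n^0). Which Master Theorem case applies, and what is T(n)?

Master Theorem for T(n) = 15T(n/4) + O(n^0):

a = 15, b = 4, c = 0
log_b(a) = log_4(15) = 1.9534

Case 1: c = 0 < log_4(15) = 1.9534
T(n) = O(n^(log_4 15))

For T(n) = 15T(n/4) + O(n^0): log_4(15) = 1.9534. This is Case 1 of the Master Theorem (c < log_b(a), work dominated by leaves), giving O(n^(log_4 15)).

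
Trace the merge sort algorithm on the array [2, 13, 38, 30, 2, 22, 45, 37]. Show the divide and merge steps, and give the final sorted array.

Merge sort trace:

Split: [2, 13, 38, 30, 2, 22, 45, 37] -> [2, 13, 38, 30] and [2, 22, 45, 37]
  Split: [2, 13, 38, 30] -> [2, 13] and [38, 30]
    Split: [2, 13] -> [2] and [13]
    Merge: [2] + [13] -> [2, 13]
    Split: [38, 30] -> [38] and [30]
    Merge: [38] + [30] -> [30, 38]
  Merge: [2, 13] + [30, 38] -> [2, 13, 30, 38]
  Split: [2, 22, 45, 37] -> [2, 22] and [45, 37]
    Split: [2, 22] -> [2] and [22]
    Merge: [2] + [22] -> [2, 22]
    Split: [45, 37] -> [45] and [37]
    Merge: [45] + [37] -> [37, 45]
  Merge: [2, 22] + [37, 45] -> [2, 22, 37, 45]
Merge: [2, 13, 30, 38] + [2, 22, 37, 45] -> [2, 2, 13, 22, 30, 37, 38, 45]

Final sorted array: [2, 2, 13, 22, 30, 37, 38, 45]

The merge sort proceeds by recursively splitting the array and merging sorted halves.
After all merges, the sorted array is [2, 2, 13, 22, 30, 37, 38, 45].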